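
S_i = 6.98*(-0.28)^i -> [6.98, -1.95, 0.55, -0.15, 0.04]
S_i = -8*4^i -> [-8, -32, -128, -512, -2048]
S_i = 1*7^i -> [1, 7, 49, 343, 2401]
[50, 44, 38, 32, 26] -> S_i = 50 + -6*i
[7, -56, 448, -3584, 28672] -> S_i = 7*-8^i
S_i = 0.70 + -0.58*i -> [0.7, 0.12, -0.46, -1.04, -1.62]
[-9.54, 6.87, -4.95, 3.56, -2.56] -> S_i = -9.54*(-0.72)^i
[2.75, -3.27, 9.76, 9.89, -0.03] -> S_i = Random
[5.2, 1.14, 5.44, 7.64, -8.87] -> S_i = Random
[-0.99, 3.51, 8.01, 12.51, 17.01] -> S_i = -0.99 + 4.50*i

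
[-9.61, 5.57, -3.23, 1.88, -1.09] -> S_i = -9.61*(-0.58)^i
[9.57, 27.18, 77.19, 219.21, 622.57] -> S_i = 9.57*2.84^i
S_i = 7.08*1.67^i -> [7.08, 11.82, 19.75, 32.97, 55.07]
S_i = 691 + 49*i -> [691, 740, 789, 838, 887]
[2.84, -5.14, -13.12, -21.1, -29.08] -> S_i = 2.84 + -7.98*i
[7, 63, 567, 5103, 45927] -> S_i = 7*9^i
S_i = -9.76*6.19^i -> [-9.76, -60.41, -373.97, -2314.84, -14328.89]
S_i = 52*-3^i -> [52, -156, 468, -1404, 4212]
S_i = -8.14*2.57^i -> [-8.14, -20.92, -53.76, -138.17, -355.11]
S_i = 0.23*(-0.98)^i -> [0.23, -0.23, 0.22, -0.22, 0.21]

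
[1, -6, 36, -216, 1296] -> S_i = 1*-6^i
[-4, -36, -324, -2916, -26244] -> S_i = -4*9^i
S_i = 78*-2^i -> [78, -156, 312, -624, 1248]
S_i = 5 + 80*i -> [5, 85, 165, 245, 325]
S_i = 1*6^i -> [1, 6, 36, 216, 1296]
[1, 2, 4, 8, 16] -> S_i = 1*2^i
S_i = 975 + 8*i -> [975, 983, 991, 999, 1007]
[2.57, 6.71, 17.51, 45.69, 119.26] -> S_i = 2.57*2.61^i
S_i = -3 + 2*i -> [-3, -1, 1, 3, 5]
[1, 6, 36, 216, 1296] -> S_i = 1*6^i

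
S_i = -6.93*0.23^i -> [-6.93, -1.59, -0.37, -0.08, -0.02]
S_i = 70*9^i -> [70, 630, 5670, 51030, 459270]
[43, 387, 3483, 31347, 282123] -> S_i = 43*9^i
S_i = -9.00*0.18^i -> [-9.0, -1.62, -0.29, -0.05, -0.01]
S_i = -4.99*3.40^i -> [-4.99, -16.97, -57.68, -196.13, -666.83]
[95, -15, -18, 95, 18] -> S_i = Random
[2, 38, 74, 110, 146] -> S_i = 2 + 36*i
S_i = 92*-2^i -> [92, -184, 368, -736, 1472]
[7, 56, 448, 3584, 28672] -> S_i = 7*8^i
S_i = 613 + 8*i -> [613, 621, 629, 637, 645]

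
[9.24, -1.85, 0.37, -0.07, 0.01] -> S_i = 9.24*(-0.20)^i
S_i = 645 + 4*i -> [645, 649, 653, 657, 661]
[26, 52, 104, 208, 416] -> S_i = 26*2^i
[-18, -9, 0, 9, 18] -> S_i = -18 + 9*i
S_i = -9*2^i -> [-9, -18, -36, -72, -144]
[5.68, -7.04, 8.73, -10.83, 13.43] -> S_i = 5.68*(-1.24)^i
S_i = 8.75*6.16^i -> [8.75, 53.9, 332.02, 2045.27, 12598.85]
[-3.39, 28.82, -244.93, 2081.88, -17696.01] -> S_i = -3.39*(-8.50)^i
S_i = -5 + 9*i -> [-5, 4, 13, 22, 31]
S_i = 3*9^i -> [3, 27, 243, 2187, 19683]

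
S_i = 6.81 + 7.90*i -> [6.81, 14.71, 22.61, 30.51, 38.41]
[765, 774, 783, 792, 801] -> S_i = 765 + 9*i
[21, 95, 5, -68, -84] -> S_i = Random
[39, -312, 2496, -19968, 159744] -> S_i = 39*-8^i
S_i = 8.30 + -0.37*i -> [8.3, 7.93, 7.56, 7.19, 6.82]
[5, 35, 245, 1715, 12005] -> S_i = 5*7^i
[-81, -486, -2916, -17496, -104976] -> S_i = -81*6^i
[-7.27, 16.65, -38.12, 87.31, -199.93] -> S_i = -7.27*(-2.29)^i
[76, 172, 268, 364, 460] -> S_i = 76 + 96*i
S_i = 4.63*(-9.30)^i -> [4.63, -43.06, 400.45, -3724.17, 34634.81]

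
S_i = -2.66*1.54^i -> [-2.66, -4.1, -6.31, -9.72, -14.96]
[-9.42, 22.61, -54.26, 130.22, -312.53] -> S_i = -9.42*(-2.40)^i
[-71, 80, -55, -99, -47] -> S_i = Random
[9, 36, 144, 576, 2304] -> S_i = 9*4^i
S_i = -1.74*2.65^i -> [-1.74, -4.61, -12.22, -32.38, -85.81]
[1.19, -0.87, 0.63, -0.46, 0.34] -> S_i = 1.19*(-0.73)^i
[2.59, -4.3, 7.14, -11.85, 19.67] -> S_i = 2.59*(-1.66)^i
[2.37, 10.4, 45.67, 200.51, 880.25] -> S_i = 2.37*4.39^i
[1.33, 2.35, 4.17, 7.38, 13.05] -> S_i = 1.33*1.77^i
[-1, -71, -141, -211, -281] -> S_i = -1 + -70*i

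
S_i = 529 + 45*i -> [529, 574, 619, 664, 709]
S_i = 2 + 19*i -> [2, 21, 40, 59, 78]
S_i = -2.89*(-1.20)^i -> [-2.89, 3.47, -4.16, 4.99, -5.99]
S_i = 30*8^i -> [30, 240, 1920, 15360, 122880]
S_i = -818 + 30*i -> [-818, -788, -758, -728, -698]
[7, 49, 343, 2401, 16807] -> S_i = 7*7^i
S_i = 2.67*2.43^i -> [2.67, 6.49, 15.77, 38.31, 93.1]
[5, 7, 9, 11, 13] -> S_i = 5 + 2*i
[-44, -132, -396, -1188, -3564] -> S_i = -44*3^i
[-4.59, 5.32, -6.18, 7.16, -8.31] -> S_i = -4.59*(-1.16)^i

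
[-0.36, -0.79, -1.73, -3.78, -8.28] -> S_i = -0.36*2.19^i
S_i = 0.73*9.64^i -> [0.73, 7.04, 67.84, 653.96, 6304.21]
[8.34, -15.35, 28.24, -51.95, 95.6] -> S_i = 8.34*(-1.84)^i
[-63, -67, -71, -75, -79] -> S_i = -63 + -4*i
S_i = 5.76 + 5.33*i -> [5.76, 11.09, 16.42, 21.75, 27.08]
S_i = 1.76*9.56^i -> [1.76, 16.83, 160.85, 1537.75, 14700.91]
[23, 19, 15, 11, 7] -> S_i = 23 + -4*i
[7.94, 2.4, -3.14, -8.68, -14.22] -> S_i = 7.94 + -5.54*i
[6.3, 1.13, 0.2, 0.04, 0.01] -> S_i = 6.30*0.18^i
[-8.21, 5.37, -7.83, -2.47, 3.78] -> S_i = Random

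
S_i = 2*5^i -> [2, 10, 50, 250, 1250]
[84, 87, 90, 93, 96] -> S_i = 84 + 3*i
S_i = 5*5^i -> [5, 25, 125, 625, 3125]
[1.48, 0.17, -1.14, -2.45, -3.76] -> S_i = 1.48 + -1.31*i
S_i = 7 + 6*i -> [7, 13, 19, 25, 31]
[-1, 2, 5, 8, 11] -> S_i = -1 + 3*i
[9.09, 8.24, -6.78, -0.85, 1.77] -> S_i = Random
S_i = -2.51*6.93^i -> [-2.51, -17.39, -120.54, -835.36, -5789.04]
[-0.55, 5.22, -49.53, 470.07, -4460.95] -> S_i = -0.55*(-9.49)^i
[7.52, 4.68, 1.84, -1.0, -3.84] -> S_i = 7.52 + -2.84*i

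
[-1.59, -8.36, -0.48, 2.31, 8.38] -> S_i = Random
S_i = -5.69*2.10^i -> [-5.69, -11.95, -25.09, -52.7, -110.66]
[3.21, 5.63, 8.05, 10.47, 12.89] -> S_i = 3.21 + 2.42*i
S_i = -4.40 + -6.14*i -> [-4.4, -10.54, -16.68, -22.82, -28.96]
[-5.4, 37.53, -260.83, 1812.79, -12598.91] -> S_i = -5.40*(-6.95)^i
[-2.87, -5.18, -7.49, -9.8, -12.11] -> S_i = -2.87 + -2.31*i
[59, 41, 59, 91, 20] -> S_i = Random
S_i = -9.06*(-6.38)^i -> [-9.06, 57.8, -368.78, 2352.83, -15011.04]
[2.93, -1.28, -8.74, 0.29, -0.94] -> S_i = Random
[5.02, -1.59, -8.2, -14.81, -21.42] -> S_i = 5.02 + -6.61*i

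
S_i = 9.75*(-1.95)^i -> [9.75, -19.01, 37.07, -72.3, 140.98]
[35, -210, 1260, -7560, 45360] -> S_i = 35*-6^i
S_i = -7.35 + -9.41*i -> [-7.35, -16.76, -26.17, -35.58, -44.99]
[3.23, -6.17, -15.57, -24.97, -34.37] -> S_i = 3.23 + -9.40*i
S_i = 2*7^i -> [2, 14, 98, 686, 4802]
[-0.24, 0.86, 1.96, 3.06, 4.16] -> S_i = -0.24 + 1.10*i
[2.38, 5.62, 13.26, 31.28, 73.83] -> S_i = 2.38*2.36^i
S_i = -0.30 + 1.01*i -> [-0.3, 0.71, 1.72, 2.73, 3.74]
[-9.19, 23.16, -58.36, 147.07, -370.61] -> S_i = -9.19*(-2.52)^i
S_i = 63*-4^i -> [63, -252, 1008, -4032, 16128]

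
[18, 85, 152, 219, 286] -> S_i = 18 + 67*i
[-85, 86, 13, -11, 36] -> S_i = Random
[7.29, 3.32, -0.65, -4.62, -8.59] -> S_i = 7.29 + -3.97*i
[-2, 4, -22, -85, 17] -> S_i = Random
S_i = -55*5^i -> [-55, -275, -1375, -6875, -34375]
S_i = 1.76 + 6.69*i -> [1.76, 8.45, 15.14, 21.83, 28.52]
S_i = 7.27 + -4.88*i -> [7.27, 2.39, -2.49, -7.37, -12.25]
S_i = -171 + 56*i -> [-171, -115, -59, -3, 53]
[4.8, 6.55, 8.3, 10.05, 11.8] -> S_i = 4.80 + 1.75*i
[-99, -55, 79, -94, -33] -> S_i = Random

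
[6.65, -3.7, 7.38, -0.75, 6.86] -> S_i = Random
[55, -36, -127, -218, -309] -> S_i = 55 + -91*i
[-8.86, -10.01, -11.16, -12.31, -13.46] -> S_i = -8.86 + -1.15*i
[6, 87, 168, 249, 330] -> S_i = 6 + 81*i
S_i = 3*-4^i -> [3, -12, 48, -192, 768]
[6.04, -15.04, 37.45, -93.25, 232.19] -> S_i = 6.04*(-2.49)^i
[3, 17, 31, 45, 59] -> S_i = 3 + 14*i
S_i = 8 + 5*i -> [8, 13, 18, 23, 28]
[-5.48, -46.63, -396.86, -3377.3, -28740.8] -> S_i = -5.48*8.51^i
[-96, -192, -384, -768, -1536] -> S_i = -96*2^i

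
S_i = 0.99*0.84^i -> [0.99, 0.83, 0.7, 0.59, 0.49]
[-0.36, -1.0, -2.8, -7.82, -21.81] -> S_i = -0.36*2.79^i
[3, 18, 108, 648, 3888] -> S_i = 3*6^i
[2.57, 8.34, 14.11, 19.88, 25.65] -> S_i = 2.57 + 5.77*i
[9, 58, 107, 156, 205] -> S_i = 9 + 49*i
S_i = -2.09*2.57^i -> [-2.09, -5.37, -13.8, -35.48, -91.18]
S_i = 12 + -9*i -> [12, 3, -6, -15, -24]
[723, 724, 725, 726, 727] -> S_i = 723 + 1*i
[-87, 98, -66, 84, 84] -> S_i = Random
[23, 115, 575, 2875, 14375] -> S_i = 23*5^i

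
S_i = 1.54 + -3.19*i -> [1.54, -1.65, -4.84, -8.03, -11.22]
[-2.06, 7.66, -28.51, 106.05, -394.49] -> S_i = -2.06*(-3.72)^i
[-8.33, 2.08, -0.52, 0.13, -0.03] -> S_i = -8.33*(-0.25)^i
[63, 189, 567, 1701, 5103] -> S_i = 63*3^i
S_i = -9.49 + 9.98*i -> [-9.49, 0.49, 10.47, 20.45, 30.43]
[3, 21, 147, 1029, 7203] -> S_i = 3*7^i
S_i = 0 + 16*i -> [0, 16, 32, 48, 64]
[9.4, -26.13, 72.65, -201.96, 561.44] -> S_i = 9.40*(-2.78)^i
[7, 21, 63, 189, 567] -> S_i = 7*3^i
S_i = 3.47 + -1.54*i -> [3.47, 1.93, 0.39, -1.15, -2.69]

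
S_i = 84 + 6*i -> [84, 90, 96, 102, 108]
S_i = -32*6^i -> [-32, -192, -1152, -6912, -41472]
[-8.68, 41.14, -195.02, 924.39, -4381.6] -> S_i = -8.68*(-4.74)^i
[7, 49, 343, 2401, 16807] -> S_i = 7*7^i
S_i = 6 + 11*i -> [6, 17, 28, 39, 50]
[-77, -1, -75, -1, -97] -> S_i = Random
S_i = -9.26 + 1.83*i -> [-9.26, -7.43, -5.6, -3.77, -1.94]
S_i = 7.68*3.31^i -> [7.68, 25.42, 84.14, 278.51, 921.88]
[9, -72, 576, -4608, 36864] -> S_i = 9*-8^i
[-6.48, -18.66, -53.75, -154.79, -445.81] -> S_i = -6.48*2.88^i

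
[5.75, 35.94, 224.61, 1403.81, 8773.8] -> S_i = 5.75*6.25^i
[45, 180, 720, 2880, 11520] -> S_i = 45*4^i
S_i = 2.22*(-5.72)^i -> [2.22, -12.7, 72.63, -415.47, 2376.5]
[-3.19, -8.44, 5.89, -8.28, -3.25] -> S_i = Random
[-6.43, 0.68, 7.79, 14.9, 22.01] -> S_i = -6.43 + 7.11*i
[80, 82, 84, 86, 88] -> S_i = 80 + 2*i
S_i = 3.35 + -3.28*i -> [3.35, 0.07, -3.21, -6.49, -9.77]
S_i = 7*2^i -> [7, 14, 28, 56, 112]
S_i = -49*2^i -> [-49, -98, -196, -392, -784]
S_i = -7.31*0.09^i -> [-7.31, -0.66, -0.06, -0.01, -0.0]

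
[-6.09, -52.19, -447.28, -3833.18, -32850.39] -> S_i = -6.09*8.57^i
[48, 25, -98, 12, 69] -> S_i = Random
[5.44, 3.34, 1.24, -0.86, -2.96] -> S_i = 5.44 + -2.10*i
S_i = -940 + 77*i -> [-940, -863, -786, -709, -632]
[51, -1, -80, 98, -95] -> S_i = Random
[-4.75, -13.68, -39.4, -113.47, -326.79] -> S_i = -4.75*2.88^i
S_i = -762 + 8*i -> [-762, -754, -746, -738, -730]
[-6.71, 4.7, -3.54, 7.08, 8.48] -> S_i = Random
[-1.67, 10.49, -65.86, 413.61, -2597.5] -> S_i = -1.67*(-6.28)^i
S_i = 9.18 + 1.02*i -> [9.18, 10.2, 11.22, 12.24, 13.26]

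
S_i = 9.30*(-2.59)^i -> [9.3, -24.09, 62.39, -161.58, 418.49]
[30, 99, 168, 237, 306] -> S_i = 30 + 69*i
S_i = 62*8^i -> [62, 496, 3968, 31744, 253952]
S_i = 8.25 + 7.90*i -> [8.25, 16.15, 24.05, 31.95, 39.85]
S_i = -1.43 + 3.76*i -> [-1.43, 2.33, 6.09, 9.85, 13.61]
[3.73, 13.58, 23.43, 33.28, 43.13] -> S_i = 3.73 + 9.85*i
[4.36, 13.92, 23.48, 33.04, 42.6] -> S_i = 4.36 + 9.56*i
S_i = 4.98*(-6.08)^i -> [4.98, -30.28, 184.09, -1119.28, 6805.24]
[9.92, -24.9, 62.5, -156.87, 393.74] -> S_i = 9.92*(-2.51)^i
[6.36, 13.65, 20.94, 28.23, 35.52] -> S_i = 6.36 + 7.29*i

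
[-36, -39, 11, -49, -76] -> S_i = Random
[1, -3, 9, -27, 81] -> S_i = 1*-3^i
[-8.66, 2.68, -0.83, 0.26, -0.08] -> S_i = -8.66*(-0.31)^i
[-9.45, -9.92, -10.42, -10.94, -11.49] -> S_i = -9.45*1.05^i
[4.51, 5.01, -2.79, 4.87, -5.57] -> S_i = Random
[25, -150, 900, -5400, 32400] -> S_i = 25*-6^i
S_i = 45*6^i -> [45, 270, 1620, 9720, 58320]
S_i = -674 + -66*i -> [-674, -740, -806, -872, -938]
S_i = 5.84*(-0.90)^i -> [5.84, -5.26, 4.73, -4.26, 3.83]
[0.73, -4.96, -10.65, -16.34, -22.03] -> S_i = 0.73 + -5.69*i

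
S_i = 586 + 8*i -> [586, 594, 602, 610, 618]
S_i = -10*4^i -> [-10, -40, -160, -640, -2560]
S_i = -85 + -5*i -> [-85, -90, -95, -100, -105]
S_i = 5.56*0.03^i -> [5.56, 0.17, 0.01, 0.0, 0.0]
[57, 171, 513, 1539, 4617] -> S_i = 57*3^i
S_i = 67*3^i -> [67, 201, 603, 1809, 5427]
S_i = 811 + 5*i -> [811, 816, 821, 826, 831]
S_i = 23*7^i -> [23, 161, 1127, 7889, 55223]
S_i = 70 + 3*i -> [70, 73, 76, 79, 82]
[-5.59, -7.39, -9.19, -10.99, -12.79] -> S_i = -5.59 + -1.80*i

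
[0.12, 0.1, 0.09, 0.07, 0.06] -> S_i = 0.12*0.85^i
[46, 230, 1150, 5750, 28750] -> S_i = 46*5^i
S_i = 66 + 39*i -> [66, 105, 144, 183, 222]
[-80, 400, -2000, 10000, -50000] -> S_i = -80*-5^i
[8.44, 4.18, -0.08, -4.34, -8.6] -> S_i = 8.44 + -4.26*i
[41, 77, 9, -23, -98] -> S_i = Random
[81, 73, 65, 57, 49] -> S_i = 81 + -8*i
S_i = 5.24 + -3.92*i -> [5.24, 1.32, -2.6, -6.52, -10.44]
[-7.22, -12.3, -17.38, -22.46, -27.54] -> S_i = -7.22 + -5.08*i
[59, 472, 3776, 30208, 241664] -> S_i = 59*8^i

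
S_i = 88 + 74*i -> [88, 162, 236, 310, 384]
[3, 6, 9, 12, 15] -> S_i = 3 + 3*i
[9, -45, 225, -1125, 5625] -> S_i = 9*-5^i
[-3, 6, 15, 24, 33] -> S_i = -3 + 9*i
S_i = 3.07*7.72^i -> [3.07, 23.7, 182.97, 1412.51, 10904.55]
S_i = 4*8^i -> [4, 32, 256, 2048, 16384]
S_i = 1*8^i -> [1, 8, 64, 512, 4096]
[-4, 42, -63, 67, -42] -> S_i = Random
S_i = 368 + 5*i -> [368, 373, 378, 383, 388]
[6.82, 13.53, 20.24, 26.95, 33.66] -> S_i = 6.82 + 6.71*i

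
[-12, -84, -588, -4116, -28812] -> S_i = -12*7^i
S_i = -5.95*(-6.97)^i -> [-5.95, 41.47, -289.06, 2014.72, -14042.62]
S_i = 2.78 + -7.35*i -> [2.78, -4.57, -11.92, -19.27, -26.62]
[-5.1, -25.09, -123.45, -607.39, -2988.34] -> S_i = -5.10*4.92^i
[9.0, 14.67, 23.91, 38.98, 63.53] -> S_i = 9.00*1.63^i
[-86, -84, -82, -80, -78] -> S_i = -86 + 2*i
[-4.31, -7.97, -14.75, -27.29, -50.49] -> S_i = -4.31*1.85^i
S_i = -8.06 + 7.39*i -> [-8.06, -0.67, 6.72, 14.11, 21.5]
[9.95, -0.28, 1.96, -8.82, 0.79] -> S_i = Random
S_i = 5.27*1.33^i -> [5.27, 7.01, 9.32, 12.4, 16.49]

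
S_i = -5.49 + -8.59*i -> [-5.49, -14.08, -22.67, -31.26, -39.85]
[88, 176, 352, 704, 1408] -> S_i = 88*2^i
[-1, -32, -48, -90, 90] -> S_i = Random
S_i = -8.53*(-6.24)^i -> [-8.53, 53.23, -332.14, 2072.54, -12932.65]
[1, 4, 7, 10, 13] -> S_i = 1 + 3*i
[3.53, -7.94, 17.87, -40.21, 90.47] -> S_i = 3.53*(-2.25)^i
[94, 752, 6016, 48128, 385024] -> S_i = 94*8^i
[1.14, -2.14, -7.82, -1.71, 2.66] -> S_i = Random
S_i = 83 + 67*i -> [83, 150, 217, 284, 351]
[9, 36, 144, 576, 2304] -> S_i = 9*4^i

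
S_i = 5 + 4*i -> [5, 9, 13, 17, 21]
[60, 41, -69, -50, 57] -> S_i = Random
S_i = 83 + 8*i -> [83, 91, 99, 107, 115]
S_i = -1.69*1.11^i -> [-1.69, -1.88, -2.08, -2.31, -2.57]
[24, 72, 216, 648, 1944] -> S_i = 24*3^i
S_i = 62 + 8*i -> [62, 70, 78, 86, 94]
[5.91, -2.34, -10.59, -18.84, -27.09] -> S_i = 5.91 + -8.25*i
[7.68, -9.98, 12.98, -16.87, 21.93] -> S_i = 7.68*(-1.30)^i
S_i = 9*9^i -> [9, 81, 729, 6561, 59049]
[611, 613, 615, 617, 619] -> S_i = 611 + 2*i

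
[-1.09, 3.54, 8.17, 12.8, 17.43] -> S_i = -1.09 + 4.63*i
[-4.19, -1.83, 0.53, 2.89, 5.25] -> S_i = -4.19 + 2.36*i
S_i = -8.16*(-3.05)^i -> [-8.16, 24.89, -75.91, 231.52, -706.14]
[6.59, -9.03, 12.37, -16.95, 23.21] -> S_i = 6.59*(-1.37)^i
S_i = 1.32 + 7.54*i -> [1.32, 8.86, 16.4, 23.94, 31.48]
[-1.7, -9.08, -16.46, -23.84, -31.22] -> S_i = -1.70 + -7.38*i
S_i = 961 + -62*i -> [961, 899, 837, 775, 713]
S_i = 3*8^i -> [3, 24, 192, 1536, 12288]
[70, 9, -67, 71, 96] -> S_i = Random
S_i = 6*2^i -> [6, 12, 24, 48, 96]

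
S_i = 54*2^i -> [54, 108, 216, 432, 864]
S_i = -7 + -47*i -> [-7, -54, -101, -148, -195]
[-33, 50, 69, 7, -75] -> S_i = Random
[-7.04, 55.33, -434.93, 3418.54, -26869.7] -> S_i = -7.04*(-7.86)^i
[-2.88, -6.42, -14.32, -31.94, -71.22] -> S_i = -2.88*2.23^i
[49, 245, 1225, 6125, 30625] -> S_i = 49*5^i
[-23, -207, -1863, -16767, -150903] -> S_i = -23*9^i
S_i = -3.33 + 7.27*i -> [-3.33, 3.94, 11.21, 18.48, 25.75]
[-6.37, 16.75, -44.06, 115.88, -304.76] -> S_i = -6.37*(-2.63)^i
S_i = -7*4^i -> [-7, -28, -112, -448, -1792]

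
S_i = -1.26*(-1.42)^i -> [-1.26, 1.79, -2.54, 3.61, -5.12]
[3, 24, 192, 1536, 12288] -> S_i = 3*8^i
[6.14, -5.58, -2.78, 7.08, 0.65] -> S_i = Random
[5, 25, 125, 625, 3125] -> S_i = 5*5^i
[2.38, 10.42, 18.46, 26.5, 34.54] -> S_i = 2.38 + 8.04*i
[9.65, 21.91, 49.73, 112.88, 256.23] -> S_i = 9.65*2.27^i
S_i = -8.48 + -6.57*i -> [-8.48, -15.05, -21.62, -28.19, -34.76]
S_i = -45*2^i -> [-45, -90, -180, -360, -720]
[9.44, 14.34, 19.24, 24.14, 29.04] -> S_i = 9.44 + 4.90*i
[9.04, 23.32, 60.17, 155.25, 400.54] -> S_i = 9.04*2.58^i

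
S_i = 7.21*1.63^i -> [7.21, 11.75, 19.16, 31.22, 50.9]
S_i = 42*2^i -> [42, 84, 168, 336, 672]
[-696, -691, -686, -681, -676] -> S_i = -696 + 5*i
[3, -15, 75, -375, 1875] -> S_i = 3*-5^i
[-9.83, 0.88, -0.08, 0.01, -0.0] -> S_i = -9.83*(-0.09)^i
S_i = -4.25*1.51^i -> [-4.25, -6.42, -9.69, -14.63, -22.1]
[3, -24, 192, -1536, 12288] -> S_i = 3*-8^i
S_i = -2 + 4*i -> [-2, 2, 6, 10, 14]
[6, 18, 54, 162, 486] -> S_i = 6*3^i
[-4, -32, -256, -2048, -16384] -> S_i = -4*8^i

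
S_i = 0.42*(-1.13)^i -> [0.42, -0.47, 0.54, -0.61, 0.68]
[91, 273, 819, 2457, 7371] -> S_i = 91*3^i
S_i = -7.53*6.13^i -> [-7.53, -46.16, -282.95, -1734.51, -10632.54]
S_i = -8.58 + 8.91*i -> [-8.58, 0.33, 9.24, 18.15, 27.06]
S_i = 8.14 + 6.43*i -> [8.14, 14.57, 21.0, 27.43, 33.86]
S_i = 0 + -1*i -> [0, -1, -2, -3, -4]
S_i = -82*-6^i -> [-82, 492, -2952, 17712, -106272]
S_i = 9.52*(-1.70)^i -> [9.52, -16.18, 27.51, -46.77, 79.51]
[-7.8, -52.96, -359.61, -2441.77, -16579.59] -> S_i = -7.80*6.79^i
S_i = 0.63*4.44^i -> [0.63, 2.8, 12.42, 55.14, 244.83]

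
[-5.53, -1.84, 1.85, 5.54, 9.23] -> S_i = -5.53 + 3.69*i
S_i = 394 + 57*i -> [394, 451, 508, 565, 622]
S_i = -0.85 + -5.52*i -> [-0.85, -6.37, -11.89, -17.41, -22.93]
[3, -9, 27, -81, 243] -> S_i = 3*-3^i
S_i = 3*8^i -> [3, 24, 192, 1536, 12288]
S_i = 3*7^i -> [3, 21, 147, 1029, 7203]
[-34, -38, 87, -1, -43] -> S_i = Random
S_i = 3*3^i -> [3, 9, 27, 81, 243]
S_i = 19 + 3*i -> [19, 22, 25, 28, 31]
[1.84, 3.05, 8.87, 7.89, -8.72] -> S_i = Random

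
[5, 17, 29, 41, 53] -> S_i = 5 + 12*i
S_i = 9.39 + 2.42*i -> [9.39, 11.81, 14.23, 16.65, 19.07]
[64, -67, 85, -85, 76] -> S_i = Random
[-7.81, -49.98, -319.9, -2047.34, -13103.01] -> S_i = -7.81*6.40^i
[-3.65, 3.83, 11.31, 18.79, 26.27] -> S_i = -3.65 + 7.48*i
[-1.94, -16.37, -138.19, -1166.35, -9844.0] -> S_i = -1.94*8.44^i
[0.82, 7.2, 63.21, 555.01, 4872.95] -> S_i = 0.82*8.78^i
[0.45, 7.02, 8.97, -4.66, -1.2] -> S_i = Random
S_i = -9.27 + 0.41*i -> [-9.27, -8.86, -8.45, -8.04, -7.63]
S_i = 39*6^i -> [39, 234, 1404, 8424, 50544]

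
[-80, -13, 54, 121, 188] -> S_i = -80 + 67*i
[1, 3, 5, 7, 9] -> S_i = 1 + 2*i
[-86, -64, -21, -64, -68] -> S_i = Random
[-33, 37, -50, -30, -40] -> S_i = Random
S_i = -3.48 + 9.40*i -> [-3.48, 5.92, 15.32, 24.72, 34.12]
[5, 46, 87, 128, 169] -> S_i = 5 + 41*i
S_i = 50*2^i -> [50, 100, 200, 400, 800]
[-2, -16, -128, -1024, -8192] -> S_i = -2*8^i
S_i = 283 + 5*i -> [283, 288, 293, 298, 303]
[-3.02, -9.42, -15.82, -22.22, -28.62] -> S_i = -3.02 + -6.40*i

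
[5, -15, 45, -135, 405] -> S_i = 5*-3^i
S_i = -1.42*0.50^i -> [-1.42, -0.71, -0.36, -0.18, -0.09]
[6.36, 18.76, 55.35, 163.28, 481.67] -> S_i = 6.36*2.95^i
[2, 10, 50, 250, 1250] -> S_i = 2*5^i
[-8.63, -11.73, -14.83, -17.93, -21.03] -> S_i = -8.63 + -3.10*i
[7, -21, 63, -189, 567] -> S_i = 7*-3^i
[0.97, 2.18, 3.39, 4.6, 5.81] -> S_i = 0.97 + 1.21*i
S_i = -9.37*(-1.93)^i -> [-9.37, 18.08, -34.9, 67.36, -130.01]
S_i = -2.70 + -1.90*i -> [-2.7, -4.6, -6.5, -8.4, -10.3]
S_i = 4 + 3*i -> [4, 7, 10, 13, 16]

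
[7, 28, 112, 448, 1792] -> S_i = 7*4^i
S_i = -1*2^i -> [-1, -2, -4, -8, -16]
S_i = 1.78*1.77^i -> [1.78, 3.15, 5.58, 9.87, 17.47]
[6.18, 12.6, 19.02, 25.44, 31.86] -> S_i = 6.18 + 6.42*i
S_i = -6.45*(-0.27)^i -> [-6.45, 1.74, -0.47, 0.13, -0.03]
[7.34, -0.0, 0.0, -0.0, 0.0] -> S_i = 7.34*-0.00^i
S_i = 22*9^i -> [22, 198, 1782, 16038, 144342]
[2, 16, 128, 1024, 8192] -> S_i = 2*8^i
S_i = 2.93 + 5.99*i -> [2.93, 8.92, 14.91, 20.9, 26.89]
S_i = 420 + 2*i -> [420, 422, 424, 426, 428]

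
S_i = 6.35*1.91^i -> [6.35, 12.13, 23.17, 44.25, 84.51]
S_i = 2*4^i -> [2, 8, 32, 128, 512]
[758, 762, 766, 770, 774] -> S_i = 758 + 4*i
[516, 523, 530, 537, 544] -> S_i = 516 + 7*i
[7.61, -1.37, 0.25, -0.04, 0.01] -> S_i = 7.61*(-0.18)^i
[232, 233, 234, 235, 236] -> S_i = 232 + 1*i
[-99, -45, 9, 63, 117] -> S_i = -99 + 54*i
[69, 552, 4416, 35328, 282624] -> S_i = 69*8^i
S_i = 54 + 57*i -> [54, 111, 168, 225, 282]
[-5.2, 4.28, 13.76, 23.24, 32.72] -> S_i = -5.20 + 9.48*i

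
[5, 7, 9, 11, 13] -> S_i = 5 + 2*i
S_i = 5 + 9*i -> [5, 14, 23, 32, 41]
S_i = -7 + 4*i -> [-7, -3, 1, 5, 9]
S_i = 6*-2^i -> [6, -12, 24, -48, 96]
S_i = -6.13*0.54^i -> [-6.13, -3.31, -1.79, -0.97, -0.52]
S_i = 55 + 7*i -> [55, 62, 69, 76, 83]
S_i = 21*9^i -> [21, 189, 1701, 15309, 137781]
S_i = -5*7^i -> [-5, -35, -245, -1715, -12005]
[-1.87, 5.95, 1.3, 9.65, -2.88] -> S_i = Random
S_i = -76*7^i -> [-76, -532, -3724, -26068, -182476]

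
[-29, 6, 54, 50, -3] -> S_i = Random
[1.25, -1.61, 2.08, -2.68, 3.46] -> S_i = 1.25*(-1.29)^i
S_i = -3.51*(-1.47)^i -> [-3.51, 5.16, -7.58, 11.15, -16.39]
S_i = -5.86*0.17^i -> [-5.86, -1.0, -0.17, -0.03, -0.0]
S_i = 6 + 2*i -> [6, 8, 10, 12, 14]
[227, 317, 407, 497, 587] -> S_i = 227 + 90*i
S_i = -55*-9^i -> [-55, 495, -4455, 40095, -360855]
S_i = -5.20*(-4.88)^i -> [-5.2, 25.38, -123.83, 604.31, -2949.05]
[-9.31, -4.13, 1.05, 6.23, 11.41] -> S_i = -9.31 + 5.18*i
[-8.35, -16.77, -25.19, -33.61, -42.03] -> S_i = -8.35 + -8.42*i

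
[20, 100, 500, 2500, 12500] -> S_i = 20*5^i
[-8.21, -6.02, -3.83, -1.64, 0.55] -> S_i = -8.21 + 2.19*i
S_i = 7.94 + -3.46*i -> [7.94, 4.48, 1.02, -2.44, -5.9]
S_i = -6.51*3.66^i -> [-6.51, -23.83, -87.21, -319.17, -1168.17]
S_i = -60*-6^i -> [-60, 360, -2160, 12960, -77760]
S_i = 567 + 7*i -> [567, 574, 581, 588, 595]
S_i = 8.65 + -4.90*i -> [8.65, 3.75, -1.15, -6.05, -10.95]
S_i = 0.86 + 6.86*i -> [0.86, 7.72, 14.58, 21.44, 28.3]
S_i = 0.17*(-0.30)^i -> [0.17, -0.05, 0.02, -0.0, 0.0]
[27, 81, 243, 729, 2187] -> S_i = 27*3^i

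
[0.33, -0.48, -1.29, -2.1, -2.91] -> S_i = 0.33 + -0.81*i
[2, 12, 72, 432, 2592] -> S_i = 2*6^i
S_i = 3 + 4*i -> [3, 7, 11, 15, 19]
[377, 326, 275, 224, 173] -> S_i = 377 + -51*i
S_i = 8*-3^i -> [8, -24, 72, -216, 648]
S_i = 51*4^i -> [51, 204, 816, 3264, 13056]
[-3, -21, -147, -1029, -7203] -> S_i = -3*7^i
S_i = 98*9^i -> [98, 882, 7938, 71442, 642978]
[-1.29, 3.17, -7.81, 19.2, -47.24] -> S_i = -1.29*(-2.46)^i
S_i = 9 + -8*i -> [9, 1, -7, -15, -23]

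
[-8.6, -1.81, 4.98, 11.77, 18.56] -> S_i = -8.60 + 6.79*i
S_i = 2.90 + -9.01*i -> [2.9, -6.11, -15.12, -24.13, -33.14]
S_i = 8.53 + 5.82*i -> [8.53, 14.35, 20.17, 25.99, 31.81]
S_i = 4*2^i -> [4, 8, 16, 32, 64]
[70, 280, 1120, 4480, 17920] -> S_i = 70*4^i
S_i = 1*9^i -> [1, 9, 81, 729, 6561]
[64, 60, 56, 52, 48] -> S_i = 64 + -4*i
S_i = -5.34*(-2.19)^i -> [-5.34, 11.69, -25.61, 56.09, -122.83]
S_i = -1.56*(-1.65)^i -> [-1.56, 2.57, -4.25, 7.01, -11.56]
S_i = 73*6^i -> [73, 438, 2628, 15768, 94608]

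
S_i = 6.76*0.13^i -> [6.76, 0.88, 0.11, 0.01, 0.0]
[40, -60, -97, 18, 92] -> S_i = Random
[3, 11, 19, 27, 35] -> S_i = 3 + 8*i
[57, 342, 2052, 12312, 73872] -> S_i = 57*6^i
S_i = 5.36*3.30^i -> [5.36, 17.69, 58.37, 192.62, 635.65]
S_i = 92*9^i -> [92, 828, 7452, 67068, 603612]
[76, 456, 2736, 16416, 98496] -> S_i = 76*6^i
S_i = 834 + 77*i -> [834, 911, 988, 1065, 1142]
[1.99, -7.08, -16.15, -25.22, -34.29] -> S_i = 1.99 + -9.07*i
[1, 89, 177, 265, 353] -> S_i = 1 + 88*i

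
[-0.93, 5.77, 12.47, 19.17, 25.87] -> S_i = -0.93 + 6.70*i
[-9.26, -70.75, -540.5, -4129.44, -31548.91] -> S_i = -9.26*7.64^i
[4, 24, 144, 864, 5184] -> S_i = 4*6^i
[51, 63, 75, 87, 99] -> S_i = 51 + 12*i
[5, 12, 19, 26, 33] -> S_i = 5 + 7*i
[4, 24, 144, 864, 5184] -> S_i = 4*6^i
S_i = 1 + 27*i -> [1, 28, 55, 82, 109]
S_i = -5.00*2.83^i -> [-5.0, -14.15, -40.04, -113.33, -320.71]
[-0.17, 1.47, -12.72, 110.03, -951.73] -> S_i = -0.17*(-8.65)^i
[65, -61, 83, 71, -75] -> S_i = Random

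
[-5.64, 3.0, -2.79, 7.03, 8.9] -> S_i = Random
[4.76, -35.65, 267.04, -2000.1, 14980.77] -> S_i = 4.76*(-7.49)^i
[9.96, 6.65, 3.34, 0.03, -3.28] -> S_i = 9.96 + -3.31*i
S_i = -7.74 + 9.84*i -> [-7.74, 2.1, 11.94, 21.78, 31.62]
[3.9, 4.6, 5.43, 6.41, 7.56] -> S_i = 3.90*1.18^i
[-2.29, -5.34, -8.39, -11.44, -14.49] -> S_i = -2.29 + -3.05*i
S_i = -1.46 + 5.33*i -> [-1.46, 3.87, 9.2, 14.53, 19.86]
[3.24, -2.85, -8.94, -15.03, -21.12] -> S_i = 3.24 + -6.09*i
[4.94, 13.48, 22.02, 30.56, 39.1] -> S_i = 4.94 + 8.54*i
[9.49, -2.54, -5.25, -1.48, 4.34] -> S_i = Random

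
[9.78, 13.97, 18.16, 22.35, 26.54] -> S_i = 9.78 + 4.19*i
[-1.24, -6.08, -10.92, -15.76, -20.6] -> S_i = -1.24 + -4.84*i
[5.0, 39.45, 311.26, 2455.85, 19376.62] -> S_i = 5.00*7.89^i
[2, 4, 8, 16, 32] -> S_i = 2*2^i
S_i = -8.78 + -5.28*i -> [-8.78, -14.06, -19.34, -24.62, -29.9]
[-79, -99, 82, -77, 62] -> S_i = Random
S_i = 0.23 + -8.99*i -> [0.23, -8.76, -17.75, -26.74, -35.73]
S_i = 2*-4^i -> [2, -8, 32, -128, 512]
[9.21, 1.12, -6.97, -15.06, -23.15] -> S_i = 9.21 + -8.09*i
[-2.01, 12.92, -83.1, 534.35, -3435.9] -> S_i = -2.01*(-6.43)^i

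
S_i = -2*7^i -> [-2, -14, -98, -686, -4802]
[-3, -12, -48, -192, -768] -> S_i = -3*4^i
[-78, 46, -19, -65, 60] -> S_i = Random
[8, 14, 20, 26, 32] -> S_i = 8 + 6*i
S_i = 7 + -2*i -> [7, 5, 3, 1, -1]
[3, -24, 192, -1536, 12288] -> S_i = 3*-8^i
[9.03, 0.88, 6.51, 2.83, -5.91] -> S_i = Random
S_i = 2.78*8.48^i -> [2.78, 23.57, 199.91, 1695.24, 14375.67]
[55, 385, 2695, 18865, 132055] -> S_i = 55*7^i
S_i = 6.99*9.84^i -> [6.99, 68.78, 676.81, 6659.82, 65532.63]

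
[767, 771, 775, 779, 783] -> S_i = 767 + 4*i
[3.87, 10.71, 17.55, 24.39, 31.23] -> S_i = 3.87 + 6.84*i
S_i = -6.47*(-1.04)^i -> [-6.47, 6.73, -7.0, 7.28, -7.57]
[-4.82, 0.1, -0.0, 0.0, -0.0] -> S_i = -4.82*(-0.02)^i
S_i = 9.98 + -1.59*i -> [9.98, 8.39, 6.8, 5.21, 3.62]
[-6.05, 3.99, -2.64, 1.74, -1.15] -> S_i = -6.05*(-0.66)^i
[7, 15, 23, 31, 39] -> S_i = 7 + 8*i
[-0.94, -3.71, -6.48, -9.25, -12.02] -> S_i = -0.94 + -2.77*i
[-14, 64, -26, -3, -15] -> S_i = Random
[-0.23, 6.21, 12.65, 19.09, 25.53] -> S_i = -0.23 + 6.44*i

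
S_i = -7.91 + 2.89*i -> [-7.91, -5.02, -2.13, 0.76, 3.65]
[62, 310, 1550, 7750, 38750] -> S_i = 62*5^i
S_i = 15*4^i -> [15, 60, 240, 960, 3840]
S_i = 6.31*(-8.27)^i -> [6.31, -52.18, 431.56, -3568.99, 29515.59]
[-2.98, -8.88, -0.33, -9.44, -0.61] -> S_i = Random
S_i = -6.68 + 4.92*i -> [-6.68, -1.76, 3.16, 8.08, 13.0]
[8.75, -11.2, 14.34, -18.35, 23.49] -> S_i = 8.75*(-1.28)^i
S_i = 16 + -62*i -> [16, -46, -108, -170, -232]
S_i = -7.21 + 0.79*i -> [-7.21, -6.42, -5.63, -4.84, -4.05]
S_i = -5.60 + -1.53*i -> [-5.6, -7.13, -8.66, -10.19, -11.72]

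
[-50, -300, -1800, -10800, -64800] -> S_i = -50*6^i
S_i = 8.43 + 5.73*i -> [8.43, 14.16, 19.89, 25.62, 31.35]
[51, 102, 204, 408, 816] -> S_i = 51*2^i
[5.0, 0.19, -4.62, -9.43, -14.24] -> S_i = 5.00 + -4.81*i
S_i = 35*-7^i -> [35, -245, 1715, -12005, 84035]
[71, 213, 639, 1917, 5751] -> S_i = 71*3^i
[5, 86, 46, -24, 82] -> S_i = Random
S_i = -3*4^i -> [-3, -12, -48, -192, -768]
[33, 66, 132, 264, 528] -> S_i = 33*2^i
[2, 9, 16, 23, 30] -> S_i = 2 + 7*i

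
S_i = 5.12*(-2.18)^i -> [5.12, -11.16, 24.33, -53.04, 115.64]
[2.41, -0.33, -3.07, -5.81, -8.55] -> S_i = 2.41 + -2.74*i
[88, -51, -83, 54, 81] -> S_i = Random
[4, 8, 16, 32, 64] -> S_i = 4*2^i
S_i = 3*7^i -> [3, 21, 147, 1029, 7203]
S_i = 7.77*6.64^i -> [7.77, 51.59, 342.58, 2274.71, 15104.05]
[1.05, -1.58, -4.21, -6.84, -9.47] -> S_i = 1.05 + -2.63*i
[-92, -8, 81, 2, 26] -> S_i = Random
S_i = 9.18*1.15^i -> [9.18, 10.56, 12.14, 13.96, 16.06]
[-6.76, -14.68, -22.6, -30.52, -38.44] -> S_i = -6.76 + -7.92*i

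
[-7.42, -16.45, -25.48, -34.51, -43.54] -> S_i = -7.42 + -9.03*i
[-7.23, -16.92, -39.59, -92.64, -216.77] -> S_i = -7.23*2.34^i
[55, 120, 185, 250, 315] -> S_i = 55 + 65*i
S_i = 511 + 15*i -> [511, 526, 541, 556, 571]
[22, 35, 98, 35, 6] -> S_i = Random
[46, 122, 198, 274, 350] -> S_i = 46 + 76*i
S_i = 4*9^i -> [4, 36, 324, 2916, 26244]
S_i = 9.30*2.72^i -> [9.3, 25.3, 68.81, 187.15, 509.05]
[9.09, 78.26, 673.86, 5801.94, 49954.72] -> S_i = 9.09*8.61^i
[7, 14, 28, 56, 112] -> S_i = 7*2^i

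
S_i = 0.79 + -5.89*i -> [0.79, -5.1, -10.99, -16.88, -22.77]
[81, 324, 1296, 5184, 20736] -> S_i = 81*4^i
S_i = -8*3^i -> [-8, -24, -72, -216, -648]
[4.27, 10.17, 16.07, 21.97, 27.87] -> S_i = 4.27 + 5.90*i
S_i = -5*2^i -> [-5, -10, -20, -40, -80]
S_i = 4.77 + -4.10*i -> [4.77, 0.67, -3.43, -7.53, -11.63]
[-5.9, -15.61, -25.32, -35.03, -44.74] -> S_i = -5.90 + -9.71*i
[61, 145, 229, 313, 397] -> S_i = 61 + 84*i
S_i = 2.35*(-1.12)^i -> [2.35, -2.63, 2.95, -3.3, 3.7]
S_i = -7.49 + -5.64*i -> [-7.49, -13.13, -18.77, -24.41, -30.05]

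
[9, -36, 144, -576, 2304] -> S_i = 9*-4^i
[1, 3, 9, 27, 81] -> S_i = 1*3^i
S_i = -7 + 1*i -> [-7, -6, -5, -4, -3]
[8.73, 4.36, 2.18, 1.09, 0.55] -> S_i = 8.73*0.50^i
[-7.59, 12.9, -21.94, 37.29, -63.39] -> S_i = -7.59*(-1.70)^i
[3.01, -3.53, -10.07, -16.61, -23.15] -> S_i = 3.01 + -6.54*i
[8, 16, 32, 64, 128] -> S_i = 8*2^i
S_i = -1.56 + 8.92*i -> [-1.56, 7.36, 16.28, 25.2, 34.12]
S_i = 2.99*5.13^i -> [2.99, 15.34, 78.69, 403.67, 2070.81]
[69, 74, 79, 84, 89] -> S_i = 69 + 5*i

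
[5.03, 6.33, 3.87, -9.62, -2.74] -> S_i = Random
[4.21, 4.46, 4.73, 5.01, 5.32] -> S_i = 4.21*1.06^i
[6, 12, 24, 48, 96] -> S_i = 6*2^i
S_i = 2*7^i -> [2, 14, 98, 686, 4802]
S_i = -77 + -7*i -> [-77, -84, -91, -98, -105]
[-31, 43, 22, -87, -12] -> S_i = Random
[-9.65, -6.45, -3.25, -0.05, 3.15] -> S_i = -9.65 + 3.20*i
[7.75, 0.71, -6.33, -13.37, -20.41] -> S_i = 7.75 + -7.04*i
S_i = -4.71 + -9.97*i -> [-4.71, -14.68, -24.65, -34.62, -44.59]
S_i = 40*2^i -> [40, 80, 160, 320, 640]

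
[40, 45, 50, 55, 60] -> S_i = 40 + 5*i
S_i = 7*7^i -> [7, 49, 343, 2401, 16807]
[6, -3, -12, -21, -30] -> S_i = 6 + -9*i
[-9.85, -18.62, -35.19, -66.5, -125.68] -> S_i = -9.85*1.89^i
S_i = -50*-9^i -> [-50, 450, -4050, 36450, -328050]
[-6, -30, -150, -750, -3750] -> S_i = -6*5^i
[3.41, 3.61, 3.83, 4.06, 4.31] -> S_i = 3.41*1.06^i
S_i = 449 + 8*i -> [449, 457, 465, 473, 481]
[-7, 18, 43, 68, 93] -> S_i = -7 + 25*i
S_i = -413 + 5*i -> [-413, -408, -403, -398, -393]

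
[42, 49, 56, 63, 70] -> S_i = 42 + 7*i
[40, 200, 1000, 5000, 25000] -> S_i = 40*5^i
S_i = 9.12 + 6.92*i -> [9.12, 16.04, 22.96, 29.88, 36.8]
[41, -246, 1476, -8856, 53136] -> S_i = 41*-6^i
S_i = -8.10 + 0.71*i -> [-8.1, -7.39, -6.68, -5.97, -5.26]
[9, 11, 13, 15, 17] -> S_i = 9 + 2*i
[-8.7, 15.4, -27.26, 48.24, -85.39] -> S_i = -8.70*(-1.77)^i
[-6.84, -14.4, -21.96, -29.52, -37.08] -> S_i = -6.84 + -7.56*i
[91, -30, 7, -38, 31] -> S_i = Random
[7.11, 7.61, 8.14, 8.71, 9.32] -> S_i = 7.11*1.07^i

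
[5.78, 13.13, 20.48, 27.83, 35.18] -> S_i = 5.78 + 7.35*i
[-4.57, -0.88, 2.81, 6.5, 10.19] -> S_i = -4.57 + 3.69*i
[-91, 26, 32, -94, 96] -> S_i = Random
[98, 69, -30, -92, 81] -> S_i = Random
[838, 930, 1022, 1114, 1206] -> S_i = 838 + 92*i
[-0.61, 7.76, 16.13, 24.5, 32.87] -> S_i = -0.61 + 8.37*i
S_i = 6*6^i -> [6, 36, 216, 1296, 7776]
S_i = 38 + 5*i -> [38, 43, 48, 53, 58]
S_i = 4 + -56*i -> [4, -52, -108, -164, -220]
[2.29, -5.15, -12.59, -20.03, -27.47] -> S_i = 2.29 + -7.44*i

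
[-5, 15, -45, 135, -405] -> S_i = -5*-3^i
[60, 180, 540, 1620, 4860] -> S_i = 60*3^i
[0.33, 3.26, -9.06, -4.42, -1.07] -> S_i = Random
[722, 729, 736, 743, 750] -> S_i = 722 + 7*i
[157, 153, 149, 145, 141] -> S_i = 157 + -4*i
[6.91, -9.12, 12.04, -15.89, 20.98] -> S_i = 6.91*(-1.32)^i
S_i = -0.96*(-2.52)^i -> [-0.96, 2.42, -6.1, 15.36, -38.71]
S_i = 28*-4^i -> [28, -112, 448, -1792, 7168]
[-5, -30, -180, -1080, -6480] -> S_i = -5*6^i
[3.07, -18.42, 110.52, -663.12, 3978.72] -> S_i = 3.07*(-6.00)^i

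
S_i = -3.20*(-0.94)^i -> [-3.2, 3.01, -2.83, 2.66, -2.5]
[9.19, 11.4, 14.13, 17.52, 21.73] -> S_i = 9.19*1.24^i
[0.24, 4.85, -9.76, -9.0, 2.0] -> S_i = Random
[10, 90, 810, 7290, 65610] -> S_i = 10*9^i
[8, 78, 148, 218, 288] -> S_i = 8 + 70*i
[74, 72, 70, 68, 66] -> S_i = 74 + -2*i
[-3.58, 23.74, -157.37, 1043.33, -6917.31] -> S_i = -3.58*(-6.63)^i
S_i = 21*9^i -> [21, 189, 1701, 15309, 137781]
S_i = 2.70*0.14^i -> [2.7, 0.38, 0.05, 0.01, 0.0]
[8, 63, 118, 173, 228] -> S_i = 8 + 55*i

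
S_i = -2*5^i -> [-2, -10, -50, -250, -1250]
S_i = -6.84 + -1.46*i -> [-6.84, -8.3, -9.76, -11.22, -12.68]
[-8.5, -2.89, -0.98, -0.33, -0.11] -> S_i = -8.50*0.34^i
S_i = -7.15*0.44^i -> [-7.15, -3.15, -1.38, -0.61, -0.27]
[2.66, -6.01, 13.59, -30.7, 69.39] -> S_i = 2.66*(-2.26)^i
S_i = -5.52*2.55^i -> [-5.52, -14.08, -35.89, -91.53, -233.4]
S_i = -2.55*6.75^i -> [-2.55, -17.21, -116.18, -784.24, -5293.65]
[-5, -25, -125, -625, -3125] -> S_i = -5*5^i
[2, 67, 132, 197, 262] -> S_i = 2 + 65*i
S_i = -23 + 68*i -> [-23, 45, 113, 181, 249]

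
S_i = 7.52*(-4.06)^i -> [7.52, -30.53, 123.96, -503.26, 2043.25]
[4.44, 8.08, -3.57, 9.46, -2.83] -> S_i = Random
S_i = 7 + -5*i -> [7, 2, -3, -8, -13]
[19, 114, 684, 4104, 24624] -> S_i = 19*6^i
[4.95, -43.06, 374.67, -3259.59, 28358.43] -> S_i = 4.95*(-8.70)^i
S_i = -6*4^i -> [-6, -24, -96, -384, -1536]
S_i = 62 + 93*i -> [62, 155, 248, 341, 434]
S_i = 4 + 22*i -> [4, 26, 48, 70, 92]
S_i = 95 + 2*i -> [95, 97, 99, 101, 103]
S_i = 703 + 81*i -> [703, 784, 865, 946, 1027]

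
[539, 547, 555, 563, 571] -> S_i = 539 + 8*i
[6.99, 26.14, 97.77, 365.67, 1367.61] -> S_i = 6.99*3.74^i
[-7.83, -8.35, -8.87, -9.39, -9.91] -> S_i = -7.83 + -0.52*i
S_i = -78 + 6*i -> [-78, -72, -66, -60, -54]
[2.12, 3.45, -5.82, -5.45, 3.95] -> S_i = Random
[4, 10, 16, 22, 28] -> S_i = 4 + 6*i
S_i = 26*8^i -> [26, 208, 1664, 13312, 106496]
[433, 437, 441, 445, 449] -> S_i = 433 + 4*i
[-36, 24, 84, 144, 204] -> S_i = -36 + 60*i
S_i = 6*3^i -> [6, 18, 54, 162, 486]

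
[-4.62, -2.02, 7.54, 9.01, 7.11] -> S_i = Random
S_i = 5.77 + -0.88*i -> [5.77, 4.89, 4.01, 3.13, 2.25]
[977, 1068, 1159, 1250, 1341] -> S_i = 977 + 91*i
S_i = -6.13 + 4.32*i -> [-6.13, -1.81, 2.51, 6.83, 11.15]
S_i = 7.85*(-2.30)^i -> [7.85, -18.05, 41.53, -95.51, 219.68]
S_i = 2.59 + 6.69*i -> [2.59, 9.28, 15.97, 22.66, 29.35]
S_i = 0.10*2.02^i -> [0.1, 0.2, 0.41, 0.82, 1.66]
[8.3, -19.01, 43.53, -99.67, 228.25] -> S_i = 8.30*(-2.29)^i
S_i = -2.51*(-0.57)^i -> [-2.51, 1.43, -0.82, 0.46, -0.26]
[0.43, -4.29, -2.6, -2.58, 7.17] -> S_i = Random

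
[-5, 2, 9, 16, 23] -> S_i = -5 + 7*i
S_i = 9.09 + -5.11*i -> [9.09, 3.98, -1.13, -6.24, -11.35]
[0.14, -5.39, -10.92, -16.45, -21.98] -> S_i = 0.14 + -5.53*i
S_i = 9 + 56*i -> [9, 65, 121, 177, 233]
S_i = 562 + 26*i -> [562, 588, 614, 640, 666]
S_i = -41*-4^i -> [-41, 164, -656, 2624, -10496]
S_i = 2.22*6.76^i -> [2.22, 15.01, 101.45, 685.79, 4635.96]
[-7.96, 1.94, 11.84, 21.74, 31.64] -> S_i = -7.96 + 9.90*i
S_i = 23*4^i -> [23, 92, 368, 1472, 5888]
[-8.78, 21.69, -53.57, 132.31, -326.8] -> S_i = -8.78*(-2.47)^i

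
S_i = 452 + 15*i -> [452, 467, 482, 497, 512]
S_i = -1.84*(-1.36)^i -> [-1.84, 2.5, -3.4, 4.63, -6.29]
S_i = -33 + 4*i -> [-33, -29, -25, -21, -17]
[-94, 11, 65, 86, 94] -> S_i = Random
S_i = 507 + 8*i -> [507, 515, 523, 531, 539]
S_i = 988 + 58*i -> [988, 1046, 1104, 1162, 1220]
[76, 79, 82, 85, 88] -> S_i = 76 + 3*i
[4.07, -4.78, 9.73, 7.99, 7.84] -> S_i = Random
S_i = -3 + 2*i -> [-3, -1, 1, 3, 5]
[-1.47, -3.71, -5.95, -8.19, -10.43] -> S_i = -1.47 + -2.24*i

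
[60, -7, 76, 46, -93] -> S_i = Random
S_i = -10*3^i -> [-10, -30, -90, -270, -810]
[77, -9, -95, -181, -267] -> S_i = 77 + -86*i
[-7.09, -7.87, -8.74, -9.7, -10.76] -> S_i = -7.09*1.11^i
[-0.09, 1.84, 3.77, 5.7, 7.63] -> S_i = -0.09 + 1.93*i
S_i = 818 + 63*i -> [818, 881, 944, 1007, 1070]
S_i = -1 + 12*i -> [-1, 11, 23, 35, 47]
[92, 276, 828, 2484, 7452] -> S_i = 92*3^i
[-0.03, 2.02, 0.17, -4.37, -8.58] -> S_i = Random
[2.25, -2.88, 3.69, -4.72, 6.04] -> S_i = 2.25*(-1.28)^i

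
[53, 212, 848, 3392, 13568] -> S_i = 53*4^i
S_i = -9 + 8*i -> [-9, -1, 7, 15, 23]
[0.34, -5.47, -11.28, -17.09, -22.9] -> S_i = 0.34 + -5.81*i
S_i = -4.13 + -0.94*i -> [-4.13, -5.07, -6.01, -6.95, -7.89]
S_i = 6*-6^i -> [6, -36, 216, -1296, 7776]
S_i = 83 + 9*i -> [83, 92, 101, 110, 119]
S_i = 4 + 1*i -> [4, 5, 6, 7, 8]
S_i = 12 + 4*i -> [12, 16, 20, 24, 28]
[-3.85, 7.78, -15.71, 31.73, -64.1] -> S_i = -3.85*(-2.02)^i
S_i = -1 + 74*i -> [-1, 73, 147, 221, 295]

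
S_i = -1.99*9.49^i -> [-1.99, -18.89, -179.22, -1700.79, -16140.54]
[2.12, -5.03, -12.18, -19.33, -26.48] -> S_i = 2.12 + -7.15*i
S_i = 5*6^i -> [5, 30, 180, 1080, 6480]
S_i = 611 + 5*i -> [611, 616, 621, 626, 631]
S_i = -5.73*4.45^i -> [-5.73, -25.5, -113.47, -504.93, -2246.96]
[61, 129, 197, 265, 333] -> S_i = 61 + 68*i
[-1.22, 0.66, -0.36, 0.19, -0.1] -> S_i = -1.22*(-0.54)^i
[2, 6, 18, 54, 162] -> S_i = 2*3^i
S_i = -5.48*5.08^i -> [-5.48, -27.84, -141.42, -718.41, -3649.52]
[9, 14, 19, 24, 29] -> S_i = 9 + 5*i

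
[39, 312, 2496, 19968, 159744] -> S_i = 39*8^i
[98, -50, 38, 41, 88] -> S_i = Random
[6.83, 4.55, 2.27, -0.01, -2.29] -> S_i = 6.83 + -2.28*i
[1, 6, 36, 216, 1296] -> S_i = 1*6^i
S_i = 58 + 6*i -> [58, 64, 70, 76, 82]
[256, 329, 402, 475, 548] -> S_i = 256 + 73*i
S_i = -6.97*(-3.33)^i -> [-6.97, 23.21, -77.29, 257.37, -857.06]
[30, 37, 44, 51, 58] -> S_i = 30 + 7*i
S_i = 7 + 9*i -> [7, 16, 25, 34, 43]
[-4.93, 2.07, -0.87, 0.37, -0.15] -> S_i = -4.93*(-0.42)^i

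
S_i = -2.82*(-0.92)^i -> [-2.82, 2.59, -2.39, 2.2, -2.02]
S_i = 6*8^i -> [6, 48, 384, 3072, 24576]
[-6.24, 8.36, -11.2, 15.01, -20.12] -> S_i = -6.24*(-1.34)^i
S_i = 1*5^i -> [1, 5, 25, 125, 625]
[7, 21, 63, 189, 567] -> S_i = 7*3^i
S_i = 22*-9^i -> [22, -198, 1782, -16038, 144342]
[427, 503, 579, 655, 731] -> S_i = 427 + 76*i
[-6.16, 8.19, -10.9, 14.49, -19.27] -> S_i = -6.16*(-1.33)^i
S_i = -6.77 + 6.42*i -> [-6.77, -0.35, 6.07, 12.49, 18.91]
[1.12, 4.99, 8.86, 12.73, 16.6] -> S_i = 1.12 + 3.87*i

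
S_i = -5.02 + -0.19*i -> [-5.02, -5.21, -5.4, -5.59, -5.78]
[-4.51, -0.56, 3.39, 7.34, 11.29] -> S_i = -4.51 + 3.95*i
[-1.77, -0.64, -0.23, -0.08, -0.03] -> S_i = -1.77*0.36^i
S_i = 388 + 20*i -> [388, 408, 428, 448, 468]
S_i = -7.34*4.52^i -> [-7.34, -33.18, -149.96, -677.82, -3063.73]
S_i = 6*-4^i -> [6, -24, 96, -384, 1536]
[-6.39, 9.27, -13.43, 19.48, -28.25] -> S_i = -6.39*(-1.45)^i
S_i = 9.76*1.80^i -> [9.76, 17.57, 31.62, 56.92, 102.46]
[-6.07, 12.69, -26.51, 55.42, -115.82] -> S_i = -6.07*(-2.09)^i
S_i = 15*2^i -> [15, 30, 60, 120, 240]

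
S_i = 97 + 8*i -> [97, 105, 113, 121, 129]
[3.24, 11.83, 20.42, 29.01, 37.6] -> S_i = 3.24 + 8.59*i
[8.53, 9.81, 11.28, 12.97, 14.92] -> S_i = 8.53*1.15^i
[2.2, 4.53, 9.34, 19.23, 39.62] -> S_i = 2.20*2.06^i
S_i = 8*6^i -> [8, 48, 288, 1728, 10368]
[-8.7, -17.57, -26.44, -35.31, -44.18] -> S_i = -8.70 + -8.87*i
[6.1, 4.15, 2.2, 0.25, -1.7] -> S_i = 6.10 + -1.95*i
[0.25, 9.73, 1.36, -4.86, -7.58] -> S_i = Random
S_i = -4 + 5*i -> [-4, 1, 6, 11, 16]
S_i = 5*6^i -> [5, 30, 180, 1080, 6480]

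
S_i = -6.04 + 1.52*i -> [-6.04, -4.52, -3.0, -1.48, 0.04]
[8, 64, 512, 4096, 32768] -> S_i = 8*8^i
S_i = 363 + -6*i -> [363, 357, 351, 345, 339]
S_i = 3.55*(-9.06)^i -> [3.55, -32.16, 291.4, -2640.05, 23918.9]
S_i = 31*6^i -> [31, 186, 1116, 6696, 40176]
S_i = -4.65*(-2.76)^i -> [-4.65, 12.83, -35.42, 97.76, -269.83]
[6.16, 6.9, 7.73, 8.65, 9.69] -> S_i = 6.16*1.12^i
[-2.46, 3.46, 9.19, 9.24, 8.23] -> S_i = Random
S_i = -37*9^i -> [-37, -333, -2997, -26973, -242757]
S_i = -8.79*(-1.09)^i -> [-8.79, 9.58, -10.44, 11.38, -12.41]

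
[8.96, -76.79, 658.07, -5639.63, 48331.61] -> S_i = 8.96*(-8.57)^i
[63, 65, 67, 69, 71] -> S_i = 63 + 2*i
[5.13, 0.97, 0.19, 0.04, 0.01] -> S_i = 5.13*0.19^i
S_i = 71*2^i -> [71, 142, 284, 568, 1136]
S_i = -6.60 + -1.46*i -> [-6.6, -8.06, -9.52, -10.98, -12.44]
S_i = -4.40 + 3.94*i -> [-4.4, -0.46, 3.48, 7.42, 11.36]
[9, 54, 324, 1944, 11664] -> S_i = 9*6^i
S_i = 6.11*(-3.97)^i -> [6.11, -24.26, 96.3, -382.31, 1517.76]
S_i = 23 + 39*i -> [23, 62, 101, 140, 179]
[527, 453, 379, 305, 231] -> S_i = 527 + -74*i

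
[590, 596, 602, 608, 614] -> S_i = 590 + 6*i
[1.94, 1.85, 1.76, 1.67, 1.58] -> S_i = 1.94 + -0.09*i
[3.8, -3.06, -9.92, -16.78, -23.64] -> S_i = 3.80 + -6.86*i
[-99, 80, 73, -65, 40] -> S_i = Random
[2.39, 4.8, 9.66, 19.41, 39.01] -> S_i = 2.39*2.01^i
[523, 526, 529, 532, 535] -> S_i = 523 + 3*i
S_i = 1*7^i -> [1, 7, 49, 343, 2401]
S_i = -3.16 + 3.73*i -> [-3.16, 0.57, 4.3, 8.03, 11.76]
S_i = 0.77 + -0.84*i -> [0.77, -0.07, -0.91, -1.75, -2.59]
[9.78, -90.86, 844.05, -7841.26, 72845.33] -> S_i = 9.78*(-9.29)^i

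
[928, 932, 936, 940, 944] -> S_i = 928 + 4*i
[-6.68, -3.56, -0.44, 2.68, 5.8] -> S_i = -6.68 + 3.12*i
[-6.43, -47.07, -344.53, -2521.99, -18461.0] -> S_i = -6.43*7.32^i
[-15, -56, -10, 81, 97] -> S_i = Random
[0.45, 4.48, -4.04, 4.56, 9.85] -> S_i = Random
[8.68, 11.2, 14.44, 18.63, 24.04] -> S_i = 8.68*1.29^i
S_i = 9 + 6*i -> [9, 15, 21, 27, 33]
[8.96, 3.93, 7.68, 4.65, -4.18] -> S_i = Random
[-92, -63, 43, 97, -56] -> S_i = Random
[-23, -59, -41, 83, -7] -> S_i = Random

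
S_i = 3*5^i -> [3, 15, 75, 375, 1875]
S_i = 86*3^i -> [86, 258, 774, 2322, 6966]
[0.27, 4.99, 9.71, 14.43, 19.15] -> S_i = 0.27 + 4.72*i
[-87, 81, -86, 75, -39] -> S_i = Random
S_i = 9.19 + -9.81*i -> [9.19, -0.62, -10.43, -20.24, -30.05]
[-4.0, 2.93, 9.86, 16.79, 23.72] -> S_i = -4.00 + 6.93*i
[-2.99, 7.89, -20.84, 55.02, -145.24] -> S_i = -2.99*(-2.64)^i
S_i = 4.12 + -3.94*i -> [4.12, 0.18, -3.76, -7.7, -11.64]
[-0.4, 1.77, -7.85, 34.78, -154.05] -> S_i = -0.40*(-4.43)^i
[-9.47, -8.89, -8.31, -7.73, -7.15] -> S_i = -9.47 + 0.58*i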